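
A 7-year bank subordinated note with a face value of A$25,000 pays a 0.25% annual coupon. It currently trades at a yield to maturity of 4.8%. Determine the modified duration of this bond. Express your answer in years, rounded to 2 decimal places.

Periodic yield y = 0.048. First find Macaulay duration:
  t   CF        PV=CF/(1+0.048)^t    t·PV
  1        62.50        59.6374        59.6374
  2        62.50        56.9059       113.8118
  3        62.50        54.2995       162.8986
  4        62.50        51.8125       207.2502
  5        62.50        49.4394       247.1972
  6        62.50        47.1750       283.0503
  7    25,062.50    18,050.7567   126,355.2966
  Σ                 18,370.0266   127,429.1421
P = 18,370.0266; Macaulay duration = 127,429.1421 / 18,370.0266 = 6.93680 years.
Modified duration = D_Mac / (1 + y) = 6.93680 / 1.048 = 6.61908 years.

6.62 years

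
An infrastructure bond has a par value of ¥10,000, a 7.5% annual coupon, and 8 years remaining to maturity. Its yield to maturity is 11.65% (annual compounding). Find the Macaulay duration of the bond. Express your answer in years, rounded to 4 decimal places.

6.0595 years

Periodic yield y = 0.1165. Discount each cash flow and weight by its year:
  t   CF        PV=CF/(1+0.1165)^t    t·PV
  1       750.00       671.7421       671.7421
  2       750.00       601.6498     1,203.2997
  3       750.00       538.8713     1,616.6140
  4       750.00       482.6434     1,930.5735
  5       750.00       432.2825     2,161.4124
  6       750.00       387.1764     2,323.0585
  7       750.00       346.7769     2,427.4384
  8    10,750.00     4,451.8308    35,614.6460
  Σ                  7,912.9732    47,948.7845
Price P = Σ PV = 7,912.9732.
Macaulay duration = Σ(t·PV) / P = 47,948.7845 / 7,912.9732 = 6.05952 years.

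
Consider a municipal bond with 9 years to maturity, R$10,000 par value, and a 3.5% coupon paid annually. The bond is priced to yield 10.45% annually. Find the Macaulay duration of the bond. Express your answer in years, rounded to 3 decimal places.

7.481 years

Periodic yield y = 0.1045. Discount each cash flow and weight by its year:
  t   CF        PV=CF/(1+0.1045)^t    t·PV
  1       350.00       316.8855       316.8855
  2       350.00       286.9040       573.8080
  3       350.00       259.7592       779.2775
  4       350.00       235.1826       940.7303
  5       350.00       212.9313     1,064.6563
  6       350.00       192.7852     1,156.7113
  7       350.00       174.5452     1,221.8167
  8       350.00       158.0310     1,264.2480
  9    10,350.00     4,231.0569    38,079.5123
  Σ                  6,068.0809    45,397.6459
Price P = Σ PV = 6,068.0809.
Macaulay duration = Σ(t·PV) / P = 45,397.6459 / 6,068.0809 = 7.48138 years.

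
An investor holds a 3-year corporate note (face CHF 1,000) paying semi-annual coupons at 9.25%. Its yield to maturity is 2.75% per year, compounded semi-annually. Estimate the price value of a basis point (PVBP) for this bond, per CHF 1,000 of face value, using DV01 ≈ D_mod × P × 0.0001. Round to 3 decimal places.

Periodic yield y = 0.01375.
  t   CF        PV=CF/(1+0.01375)^t    t·PV
  1        46.25        45.6227        45.6227
  2        46.25        45.0039        90.0078
  3        46.25        44.3935       133.1804
  4        46.25        43.7913       175.1654
  5        46.25        43.1974       215.9869
  6     1,046.25       963.9406     5,783.6435
  Σ                  1,185.9494     6,443.6067
P = 1,185.9494; D_Mac = 5.43329 half-year periods = 2.71664 yrs; D_mod = 2.67980 yrs.
DV01 ≈ 2.67980 × 1,185.9494 × 0.0001 = 0.317810.

CHF 0.318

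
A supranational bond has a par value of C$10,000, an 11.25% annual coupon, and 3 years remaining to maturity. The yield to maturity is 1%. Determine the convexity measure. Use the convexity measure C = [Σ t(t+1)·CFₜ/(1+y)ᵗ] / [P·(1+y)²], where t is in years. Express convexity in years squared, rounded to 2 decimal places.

10.43

With y = 0.01:
  t   CF        PV=CF/(1+0.01)^t    t·PV        t(t+1)·PV
  1     1,125.00     1,113.8614     1,113.8614       2,227.7228
  2     1,125.00     1,102.8331     2,205.6661       6,616.9983
  3    11,125.00    10,797.8154    32,393.4462     129,573.7847
  Σ                 13,014.5098    35,712.9737     138,418.5059
P = 13,014.5098.
Convexity = Σ t(t+1)·PV / [P·(1+y)²] = 138,418.5059 / (13,014.5098 × 1.020100) = 10.42614.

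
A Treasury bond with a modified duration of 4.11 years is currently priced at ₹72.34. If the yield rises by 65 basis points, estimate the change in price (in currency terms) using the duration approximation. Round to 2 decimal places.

Duration approximation: ΔP/P ≈ -D_mod · Δy = -4.11 × (+0.0065) = -0.026715.
ΔP ≈ 72.34 × (-0.026715) = -1.9325631.

-₹1.93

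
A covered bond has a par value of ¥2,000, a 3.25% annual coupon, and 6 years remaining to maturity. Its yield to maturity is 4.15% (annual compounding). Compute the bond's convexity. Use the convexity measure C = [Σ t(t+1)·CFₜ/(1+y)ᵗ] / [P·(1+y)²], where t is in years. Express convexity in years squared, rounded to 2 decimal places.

With y = 0.0415:
  t   CF        PV=CF/(1+0.0415)^t    t·PV        t(t+1)·PV
  1        65.00        62.4100        62.4100         124.8200
  2        65.00        59.9232       119.8463         359.5390
  3        65.00        57.5355       172.6064         690.4254
  4        65.00        55.2429       220.9715       1,104.8575
  5        65.00        53.0416       265.2082       1,591.2494
  6     2,065.00     1,617.9474     9,707.6847      67,953.7927
  Σ                  1,906.1006    10,548.7271      71,824.6839
P = 1,906.1006.
Convexity = Σ t(t+1)·PV / [P·(1+y)²] = 71,824.6839 / (1,906.1006 × 1.084722) = 34.73836.

34.74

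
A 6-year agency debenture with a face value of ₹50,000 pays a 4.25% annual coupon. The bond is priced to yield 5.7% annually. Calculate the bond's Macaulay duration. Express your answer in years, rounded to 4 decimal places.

5.3950 years

Periodic yield y = 0.057. Discount each cash flow and weight by its year:
  t   CF        PV=CF/(1+0.057)^t    t·PV
  1     2,125.00     2,010.4068     2,010.4068
  2     2,125.00     1,901.9932     3,803.9864
  3     2,125.00     1,799.4259     5,398.2778
  4     2,125.00     1,702.3897     6,809.5588
  5     2,125.00     1,610.5863     8,052.9314
  6    52,125.00    37,376.2860   224,257.7159
  Σ                 46,401.0879   250,332.8772
Price P = Σ PV = 46,401.0879.
Macaulay duration = Σ(t·PV) / P = 250,332.8772 / 46,401.0879 = 5.39498 years.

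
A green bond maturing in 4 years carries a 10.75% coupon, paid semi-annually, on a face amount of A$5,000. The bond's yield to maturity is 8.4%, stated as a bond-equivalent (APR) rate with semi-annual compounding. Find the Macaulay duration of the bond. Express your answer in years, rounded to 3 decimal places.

Periodic yield y = 0.042. Discount each cash flow and weight by its period:
  t   CF        PV=CF/(1+0.042)^t    t·PV
  1       268.75       257.9175       257.9175
  2       268.75       247.5216       495.0431
  3       268.75       237.5447       712.6341
  4       268.75       227.9699       911.8798
  5       268.75       218.7811     1,093.9057
  6       268.75       209.9627     1,259.7762
  7       268.75       201.4997     1,410.4980
  8     5,268.75     3,791.1052    30,328.8419
  Σ                  5,392.3025    36,470.4963
Price P = Σ PV = 5,392.3025.
Macaulay duration = Σ(t·PV) / P = 36,470.4963 / 5,392.3025 = 6.76344 half-year periods.
In years: 6.76344 / 2 = 3.38172 years.

3.382 years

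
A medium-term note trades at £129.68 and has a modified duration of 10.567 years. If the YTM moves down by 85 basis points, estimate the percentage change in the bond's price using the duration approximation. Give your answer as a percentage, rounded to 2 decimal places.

+8.98%

Duration approximation: ΔP/P ≈ -D_mod · Δy = -10.567 × (-0.0085) = +0.0898195.
As a percentage: +8.98195%.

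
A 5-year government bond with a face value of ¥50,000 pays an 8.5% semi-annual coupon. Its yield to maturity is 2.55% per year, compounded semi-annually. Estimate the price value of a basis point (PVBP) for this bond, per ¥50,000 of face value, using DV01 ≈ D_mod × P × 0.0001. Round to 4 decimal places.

Periodic yield y = 0.01275.
  t   CF        PV=CF/(1+0.01275)^t    t·PV
  1     2,125.00     2,098.2473     2,098.2473
  2     2,125.00     2,071.8315     4,143.6630
  3     2,125.00     2,045.7482     6,137.2446
  4     2,125.00     2,019.9933     8,079.9732
  5     2,125.00     1,994.5626     9,972.8131
  6     2,125.00     1,969.4521    11,816.7126
  7     2,125.00     1,944.6577    13,612.6040
  8     2,125.00     1,920.1755    15,361.4038
  9     2,125.00     1,896.0015    17,064.0132
  10   52,125.00    45,922.2913   459,222.9133
  Σ                 63,882.9610   547,509.5881
P = 63,882.9610; D_Mac = 8.57051 half-year periods = 4.28526 yrs; D_mod = 4.23131 yrs.
DV01 ≈ 4.23131 × 63,882.9610 × 0.0001 = 27.030836.

¥27.0308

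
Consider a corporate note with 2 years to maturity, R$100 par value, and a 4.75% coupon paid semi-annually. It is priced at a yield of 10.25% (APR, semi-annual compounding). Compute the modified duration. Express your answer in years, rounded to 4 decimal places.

Periodic yield y = 0.05125. First find Macaulay duration:
  t   CF        PV=CF/(1+0.05125)^t    t·PV
  1        2.375         2.2592         2.2592
  2        2.375         2.1491         4.2982
  3        2.375         2.0443         6.1329
  4      102.375        83.8243       335.2972
  Σ                     90.2769       347.9874
P = 90.2769; Macaulay duration = 347.9874 / 90.2769 = 3.85467 half-year periods = 1.92733 years.
Modified duration = D_Mac / (1 + y) = 1.92733 / 1.05125 = 1.83337 years.

1.8334 years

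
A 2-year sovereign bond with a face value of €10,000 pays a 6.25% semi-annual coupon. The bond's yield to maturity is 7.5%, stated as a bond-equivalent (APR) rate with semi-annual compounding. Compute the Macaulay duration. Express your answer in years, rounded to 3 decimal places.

1.910 years

Periodic yield y = 0.0375. Discount each cash flow and weight by its period:
  t   CF        PV=CF/(1+0.0375)^t    t·PV
  1       312.50       301.2048       301.2048
  2       312.50       290.3179       580.6358
  3       312.50       279.8245       839.4734
  4    10,312.50     8,900.4413    35,601.7652
  Σ                  9,771.7885    37,323.0792
Price P = Σ PV = 9,771.7885.
Macaulay duration = Σ(t·PV) / P = 37,323.0792 / 9,771.7885 = 3.81947 half-year periods.
In years: 3.81947 / 2 = 1.90974 years.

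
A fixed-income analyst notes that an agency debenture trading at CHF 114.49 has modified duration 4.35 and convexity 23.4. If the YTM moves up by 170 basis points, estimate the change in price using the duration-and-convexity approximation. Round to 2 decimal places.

-CHF 8.08

Duration effect: -D_mod·Δy = -4.35 × (+0.017) = -0.073950
Convexity effect: ½·C·(Δy)² = 0.5 × 23.4 × (0.017)² = +0.0033813
ΔP/P ≈ -0.073950 + 0.0033813 = -0.0705687
ΔP ≈ 114.49 × (-0.0705687) = -8.079410463.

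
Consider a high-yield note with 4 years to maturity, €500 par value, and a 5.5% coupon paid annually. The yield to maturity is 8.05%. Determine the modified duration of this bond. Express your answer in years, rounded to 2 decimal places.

Periodic yield y = 0.0805. First find Macaulay duration:
  t   CF        PV=CF/(1+0.0805)^t    t·PV
  1        27.50        25.4512        25.4512
  2        27.50        23.5550        47.1100
  3        27.50        21.8001        65.4003
  4       527.50       387.0111     1,548.0442
  Σ                    457.8173     1,686.0057
P = 457.8173; Macaulay duration = 1,686.0057 / 457.8173 = 3.68270 years.
Modified duration = D_Mac / (1 + y) = 3.68270 / 1.0805 = 3.40833 years.

3.41 years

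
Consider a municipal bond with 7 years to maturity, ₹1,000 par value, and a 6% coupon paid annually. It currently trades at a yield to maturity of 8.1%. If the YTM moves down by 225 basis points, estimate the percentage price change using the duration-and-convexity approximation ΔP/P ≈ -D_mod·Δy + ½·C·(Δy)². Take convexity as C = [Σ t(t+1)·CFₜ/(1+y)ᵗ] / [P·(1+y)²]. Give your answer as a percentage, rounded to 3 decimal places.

+13.113%

With y = 0.081:
  t   CF        PV=CF/(1+0.081)^t    t·PV        t(t+1)·PV
  1        60.00        55.5042        55.5042         111.0083
  2        60.00        51.3452       102.6904         308.0712
  3        60.00        47.4979       142.4936         569.9745
  4        60.00        43.9388       175.7553         878.7766
  5        60.00        40.6465       203.2323       1,219.3939
  6        60.00        37.6008       225.6048       1,579.2336
  7     1,060.00       614.5058     4,301.5408      34,412.3265
  Σ                    891.0392     5,206.8214      39,078.7846
P = 891.0392; D_Mac = 5.84354 yrs; D_mod = 5.40568 yrs; C = 37.53124.
Duration effect: -5.40568 × (-0.0225) = +0.121628
Convexity effect: 0.5 × 37.53124 × (-0.0225)² = +0.0095001
ΔP/P ≈ +0.121628 + 0.0095001 = +0.131128 = +13.1128%.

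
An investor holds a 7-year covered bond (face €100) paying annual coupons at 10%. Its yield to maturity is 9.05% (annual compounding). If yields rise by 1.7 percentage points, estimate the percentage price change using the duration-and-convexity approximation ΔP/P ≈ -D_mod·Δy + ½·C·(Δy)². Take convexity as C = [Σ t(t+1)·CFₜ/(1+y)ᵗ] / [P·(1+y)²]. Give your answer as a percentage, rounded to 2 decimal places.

-7.94%

With y = 0.0905:
  t   CF        PV=CF/(1+0.0905)^t    t·PV        t(t+1)·PV
  1        10.00         9.1701         9.1701          18.3402
  2        10.00         8.4091        16.8182          50.4545
  3        10.00         7.7112        23.1337          92.5346
  4        10.00         7.0713        28.2851         141.4254
  5        10.00         6.4844        32.4221         194.5328
  6        10.00         5.9463        35.6777         249.7441
  7       110.00        59.9809       419.8663       3,358.9305
  Σ                    104.7733       565.3732       4,105.9622
P = 104.7733; D_Mac = 5.39616 yrs; D_mod = 4.94833 yrs; C = 32.95437.
Duration effect: -4.94833 × (+0.017) = -0.084122
Convexity effect: 0.5 × 32.95437 × (0.017)² = +0.0047619
ΔP/P ≈ -0.084122 + 0.0047619 = -0.079360 = -7.9360%.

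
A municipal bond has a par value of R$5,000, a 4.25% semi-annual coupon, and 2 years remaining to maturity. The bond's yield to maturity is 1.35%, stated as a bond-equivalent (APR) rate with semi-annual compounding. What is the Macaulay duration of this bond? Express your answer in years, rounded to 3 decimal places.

Periodic yield y = 0.00675. Discount each cash flow and weight by its period:
  t   CF        PV=CF/(1+0.00675)^t    t·PV
  1       106.25       105.5376       105.5376
  2       106.25       104.8300       209.6600
  3       106.25       104.1272       312.3815
  4     5,106.25     4,970.6767    19,882.7070
  Σ                  5,285.1715    20,510.2861
Price P = Σ PV = 5,285.1715.
Macaulay duration = Σ(t·PV) / P = 20,510.2861 / 5,285.1715 = 3.88072 half-year periods.
In years: 3.88072 / 2 = 1.94036 years.

1.940 years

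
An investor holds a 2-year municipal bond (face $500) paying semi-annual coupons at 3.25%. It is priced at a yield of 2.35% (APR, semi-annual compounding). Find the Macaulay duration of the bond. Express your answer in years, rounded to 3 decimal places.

1.953 years

Periodic yield y = 0.01175. Discount each cash flow and weight by its period:
  t   CF        PV=CF/(1+0.01175)^t    t·PV
  1        8.125         8.0306         8.0306
  2        8.125         7.9374        15.8748
  3        8.125         7.8452        23.5356
  4      508.125       484.9285     1,939.7140
  Σ                    508.7417     1,987.1550
Price P = Σ PV = 508.7417.
Macaulay duration = Σ(t·PV) / P = 1,987.1550 / 508.7417 = 3.90602 half-year periods.
In years: 3.90602 / 2 = 1.95301 years.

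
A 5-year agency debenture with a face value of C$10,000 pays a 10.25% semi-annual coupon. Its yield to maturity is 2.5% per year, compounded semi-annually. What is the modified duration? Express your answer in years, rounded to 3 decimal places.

Periodic yield y = 0.0125. First find Macaulay duration:
  t   CF        PV=CF/(1+0.0125)^t    t·PV
  1       512.50       506.1728       506.1728
  2       512.50       499.9238       999.8476
  3       512.50       493.7519     1,481.2557
  4       512.50       487.6562     1,950.6248
  5       512.50       481.6357     2,408.1787
  6       512.50       475.6896     2,854.1377
  7       512.50       469.8169     3,288.7184
  8       512.50       464.0167     3,712.1336
  9       512.50       458.2881     4,124.5929
  10   10,512.50     9,284.4395    92,844.3949
  Σ                 13,621.3913   114,170.0571
P = 13,621.3913; Macaulay duration = 114,170.0571 / 13,621.3913 = 8.38167 half-year periods = 4.19084 years.
Modified duration = D_Mac / (1 + y) = 4.19084 / 1.0125 = 4.13910 years.

4.139 years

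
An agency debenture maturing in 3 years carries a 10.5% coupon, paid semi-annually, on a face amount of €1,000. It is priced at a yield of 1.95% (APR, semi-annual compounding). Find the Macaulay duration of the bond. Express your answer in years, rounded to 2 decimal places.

2.69 years

Periodic yield y = 0.00975. Discount each cash flow and weight by its period:
  t   CF        PV=CF/(1+0.00975)^t    t·PV
  1        52.50        51.9931        51.9931
  2        52.50        51.4910       102.9821
  3        52.50        50.9938       152.9815
  4        52.50        50.5015       202.0058
  5        52.50        50.0138       250.0691
  6     1,052.50       992.9764     5,957.8585
  Σ                  1,247.9696     6,717.8900
Price P = Σ PV = 1,247.9696.
Macaulay duration = Σ(t·PV) / P = 6,717.8900 / 1,247.9696 = 5.38306 half-year periods.
In years: 5.38306 / 2 = 2.69153 years.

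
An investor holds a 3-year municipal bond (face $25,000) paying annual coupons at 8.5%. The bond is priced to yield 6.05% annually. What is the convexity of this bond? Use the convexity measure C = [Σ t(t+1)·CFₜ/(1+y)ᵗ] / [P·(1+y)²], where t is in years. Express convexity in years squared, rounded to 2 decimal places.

With y = 0.0605:
  t   CF        PV=CF/(1+0.0605)^t    t·PV        t(t+1)·PV
  1     2,125.00     2,003.7718     2,003.7718       4,007.5436
  2     2,125.00     1,889.4595     3,778.9190      11,336.7570
  3    27,125.00    22,742.4751    68,227.4254     272,909.7015
  Σ                 26,635.7064    74,010.1162     288,254.0021
P = 26,635.7064.
Convexity = Σ t(t+1)·PV / [P·(1+y)²] = 288,254.0021 / (26,635.7064 × 1.124660) = 9.62254.

9.62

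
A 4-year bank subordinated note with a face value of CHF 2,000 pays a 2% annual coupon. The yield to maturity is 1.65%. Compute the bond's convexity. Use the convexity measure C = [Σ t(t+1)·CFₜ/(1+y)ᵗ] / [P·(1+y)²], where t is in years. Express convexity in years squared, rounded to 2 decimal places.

With y = 0.0165:
  t   CF        PV=CF/(1+0.0165)^t    t·PV        t(t+1)·PV
  1        40.00        39.3507        39.3507          78.7014
  2        40.00        38.7120        77.4239         232.2718
  3        40.00        38.0836       114.2508         457.0030
  4     2,040.00     1,910.7358     7,642.9431      38,214.7155
  Σ                  2,026.8820     7,873.9685      38,982.6918
P = 2,026.8820.
Convexity = Σ t(t+1)·PV / [P·(1+y)²] = 38,982.6918 / (2,026.8820 × 1.033272) = 18.61352.

18.61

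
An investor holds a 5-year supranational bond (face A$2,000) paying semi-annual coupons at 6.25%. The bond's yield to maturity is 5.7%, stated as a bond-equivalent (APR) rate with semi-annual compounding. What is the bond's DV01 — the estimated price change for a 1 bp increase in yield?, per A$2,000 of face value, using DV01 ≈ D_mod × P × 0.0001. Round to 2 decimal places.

A$0.87

Periodic yield y = 0.0285.
  t   CF        PV=CF/(1+0.0285)^t    t·PV
  1        62.50        60.7681        60.7681
  2        62.50        59.0842       118.1684
  3        62.50        57.4470       172.3409
  4        62.50        55.8551       223.4204
  5        62.50        54.3073       271.5367
  6        62.50        52.8025       316.8148
  7        62.50        51.3393       359.3751
  8        62.50        49.9167       399.3334
  9        62.50        48.5335       436.8012
  10    2,062.50     1,557.2237    15,572.2367
  Σ                  2,047.2773    17,930.7958
P = 2,047.2773; D_Mac = 8.75836 half-year periods = 4.37918 yrs; D_mod = 4.25783 yrs.
DV01 ≈ 4.25783 × 2,047.2773 × 0.0001 = 0.871696.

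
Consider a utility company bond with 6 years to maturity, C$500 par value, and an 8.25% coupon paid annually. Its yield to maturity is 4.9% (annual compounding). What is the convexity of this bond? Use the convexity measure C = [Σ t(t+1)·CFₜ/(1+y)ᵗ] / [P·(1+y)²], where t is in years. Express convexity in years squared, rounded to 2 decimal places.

With y = 0.049:
  t   CF        PV=CF/(1+0.049)^t    t·PV        t(t+1)·PV
  1        41.25        39.3232        39.3232          78.6463
  2        41.25        37.4863        74.9727         224.9180
  3        41.25        35.7353       107.2059         428.8237
  4        41.25        34.0661       136.2643         681.3213
  5        41.25        32.4748       162.3740         974.2441
  6       541.25       406.2047     2,437.2284      17,060.5988
  Σ                    585.2904     2,957.3684      19,448.5522
P = 585.2904.
Convexity = Σ t(t+1)·PV / [P·(1+y)²] = 19,448.5522 / (585.2904 × 1.100401) = 30.19708.

30.20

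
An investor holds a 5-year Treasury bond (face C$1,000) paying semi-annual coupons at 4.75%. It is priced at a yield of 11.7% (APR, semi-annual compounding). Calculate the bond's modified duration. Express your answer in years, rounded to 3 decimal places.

4.167 years

Periodic yield y = 0.0585. First find Macaulay duration:
  t   CF        PV=CF/(1+0.0585)^t    t·PV
  1        23.75        22.4374        22.4374
  2        23.75        21.1974        42.3947
  3        23.75        20.0259        60.0776
  4        23.75        18.9191        75.6763
  5        23.75        17.8735        89.3674
  6        23.75        16.8857       101.3141
  7        23.75        15.9525       111.6672
  8        23.75        15.0708       120.5665
  9        23.75        14.2379       128.1411
  10    1,023.75       579.8095     5,798.0945
  Σ                    742.4095     6,549.7368
P = 742.4095; Macaulay duration = 6,549.7368 / 742.4095 = 8.82227 half-year periods = 4.41113 years.
Modified duration = D_Mac / (1 + y) = 4.41113 / 1.0585 = 4.16735 years.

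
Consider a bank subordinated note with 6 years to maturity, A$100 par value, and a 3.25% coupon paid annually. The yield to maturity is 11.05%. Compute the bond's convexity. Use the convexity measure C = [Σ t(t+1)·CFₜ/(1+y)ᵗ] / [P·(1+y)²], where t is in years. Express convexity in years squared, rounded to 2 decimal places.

29.79

With y = 0.1105:
  t   CF        PV=CF/(1+0.1105)^t    t·PV        t(t+1)·PV
  1         3.25         2.9266         2.9266           5.8532
  2         3.25         2.6354         5.2708          15.8124
  3         3.25         2.3732         7.1195          28.4780
  4         3.25         2.1370         8.5481          42.7405
  5         3.25         1.9244         9.6219          57.7314
  6       103.25        55.0527       330.3162       2,312.2137
  Σ                     67.0493       363.8031       2,462.8291
P = 67.0493.
Convexity = Σ t(t+1)·PV / [P·(1+y)²] = 2,462.8291 / (67.0493 × 1.233210) = 29.78537.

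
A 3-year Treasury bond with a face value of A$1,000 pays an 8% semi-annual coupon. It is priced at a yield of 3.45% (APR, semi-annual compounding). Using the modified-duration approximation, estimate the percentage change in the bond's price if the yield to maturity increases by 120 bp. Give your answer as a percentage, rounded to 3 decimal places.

Periodic yield y = 0.01725. Modified duration first:
  t   CF        PV=CF/(1+0.01725)^t    t·PV
  1        40.00        39.3217        39.3217
  2        40.00        38.6549        77.3098
  3        40.00        37.9994       113.9982
  4        40.00        37.3550       149.4202
  5        40.00        36.7216       183.6080
  6     1,040.00       938.5710     5,631.4262
  Σ                  1,128.6237     6,195.0841
P = 1,128.6237; D_Mac = 5.48906 half-year periods = 2.74453 yrs; D_mod = 2.74453/(1+0.01725) = 2.69799 yrs.
ΔP/P ≈ -D_mod · Δy = -2.69799 × (+0.012) = -0.032376 = -3.2376%.

-3.238%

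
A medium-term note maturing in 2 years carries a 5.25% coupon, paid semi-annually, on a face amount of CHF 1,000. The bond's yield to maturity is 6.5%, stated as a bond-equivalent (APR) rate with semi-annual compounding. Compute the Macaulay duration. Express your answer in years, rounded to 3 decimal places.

Periodic yield y = 0.0325. Discount each cash flow and weight by its period:
  t   CF        PV=CF/(1+0.0325)^t    t·PV
  1        26.25        25.4237        25.4237
  2        26.25        24.6235        49.2469
  3        26.25        23.8484        71.5452
  4     1,026.25       903.0108     3,612.0431
  Σ                    976.9064     3,758.2589
Price P = Σ PV = 976.9064.
Macaulay duration = Σ(t·PV) / P = 3,758.2589 / 976.9064 = 3.84710 half-year periods.
In years: 3.84710 / 2 = 1.92355 years.

1.924 years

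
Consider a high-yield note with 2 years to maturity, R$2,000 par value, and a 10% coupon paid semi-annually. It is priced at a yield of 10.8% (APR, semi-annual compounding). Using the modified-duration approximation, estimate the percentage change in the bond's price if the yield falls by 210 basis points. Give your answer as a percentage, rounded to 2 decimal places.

+3.71%

Periodic yield y = 0.054. Modified duration first:
  t   CF        PV=CF/(1+0.054)^t    t·PV
  1       100.00        94.8767        94.8767
  2       100.00        90.0158       180.0316
  3       100.00        85.4040       256.2120
  4     2,100.00     1,701.5975     6,806.3902
  Σ                  1,971.8940     7,337.5104
P = 1,971.8940; D_Mac = 3.72105 half-year periods = 1.86052 yrs; D_mod = 1.86052/(1+0.054) = 1.76520 yrs.
ΔP/P ≈ -D_mod · Δy = -1.76520 × (-0.021) = +0.037069 = +3.7069%.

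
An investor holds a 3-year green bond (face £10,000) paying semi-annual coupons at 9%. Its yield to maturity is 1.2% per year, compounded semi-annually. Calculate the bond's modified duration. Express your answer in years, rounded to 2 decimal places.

Periodic yield y = 0.006. First find Macaulay duration:
  t   CF        PV=CF/(1+0.006)^t    t·PV
  1       450.00       447.3161       447.3161
  2       450.00       444.6482       889.2964
  3       450.00       441.9962     1,325.9887
  4       450.00       439.3601     1,757.4403
  5       450.00       436.7396     2,183.6982
  6    10,450.00    10,081.5755    60,489.4529
  Σ                 12,291.6358    67,093.1926
P = 12,291.6358; Macaulay duration = 67,093.1926 / 12,291.6358 = 5.45844 half-year periods = 2.72922 years.
Modified duration = D_Mac / (1 + y) = 2.72922 / 1.006 = 2.71294 years.

2.71 years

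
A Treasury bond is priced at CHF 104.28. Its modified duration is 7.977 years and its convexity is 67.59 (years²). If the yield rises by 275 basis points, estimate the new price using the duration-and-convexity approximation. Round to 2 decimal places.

CHF 84.07

Duration effect: -D_mod·Δy = -7.977 × (+0.0275) = -0.2193675
Convexity effect: ½·C·(Δy)² = 0.5 × 67.59 × (0.0275)² = +0.02555746875
ΔP/P ≈ -0.2193675 + 0.02555746875 = -0.19381003125
New price ≈ 104.28 × (1 - 0.19381003125) = 84.06948994125.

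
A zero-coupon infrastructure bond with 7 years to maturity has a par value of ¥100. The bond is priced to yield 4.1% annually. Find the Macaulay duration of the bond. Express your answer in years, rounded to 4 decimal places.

7.0000 years

A zero-coupon bond has a single cash flow at maturity, so its Macaulay duration equals its maturity: 7 years.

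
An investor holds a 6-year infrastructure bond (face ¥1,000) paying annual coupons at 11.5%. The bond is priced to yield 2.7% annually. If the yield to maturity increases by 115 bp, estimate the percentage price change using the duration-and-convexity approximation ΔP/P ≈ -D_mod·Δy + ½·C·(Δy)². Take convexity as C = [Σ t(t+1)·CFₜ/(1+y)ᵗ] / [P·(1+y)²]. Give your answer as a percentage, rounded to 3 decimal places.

-5.293%

With y = 0.027:
  t   CF        PV=CF/(1+0.027)^t    t·PV        t(t+1)·PV
  1       115.00       111.9766       111.9766         223.9533
  2       115.00       109.0327       218.0655         654.1965
  3       115.00       106.1663       318.4988       1,273.9951
  4       115.00       103.3751       413.5005       2,067.5026
  5       115.00       100.6574       503.2869       3,019.7214
  6     1,115.00       950.2813     5,701.6881      39,911.8167
  Σ                  1,481.4895     7,267.0164      47,151.1855
P = 1,481.4895; D_Mac = 4.90521 yrs; D_mod = 4.77625 yrs; C = 30.17541.
Duration effect: -4.77625 × (+0.0115) = -0.054927
Convexity effect: 0.5 × 30.17541 × (0.0115)² = +0.0019953
ΔP/P ≈ -0.054927 + 0.0019953 = -0.052932 = -5.2932%.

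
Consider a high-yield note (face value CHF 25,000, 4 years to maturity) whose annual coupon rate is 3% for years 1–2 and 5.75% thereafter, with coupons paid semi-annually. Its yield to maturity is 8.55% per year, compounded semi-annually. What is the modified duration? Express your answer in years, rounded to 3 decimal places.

Periodic yield y = 0.04275. First find Macaulay duration:
  t   CF        PV=CF/(1+0.04275)^t    t·PV
  1       375.00       359.6260       359.6260
  2       375.00       344.8823       689.7645
  3       375.00       330.7430       992.2290
  4       375.00       317.1834     1,268.7337
  5       718.75       583.0112     2,915.0558
  6       718.75       559.1092     3,354.6554
  7       718.75       536.1872     3,753.3106
  8    25,718.75    18,399.5952   147,196.7617
  Σ                 21,430.3375   160,530.1368
P = 21,430.3375; Macaulay duration = 160,530.1368 / 21,430.3375 = 7.49079 half-year periods = 3.74539 years.
Modified duration = D_Mac / (1 + y) = 3.74539 / 1.04275 = 3.59184 years.

3.592 years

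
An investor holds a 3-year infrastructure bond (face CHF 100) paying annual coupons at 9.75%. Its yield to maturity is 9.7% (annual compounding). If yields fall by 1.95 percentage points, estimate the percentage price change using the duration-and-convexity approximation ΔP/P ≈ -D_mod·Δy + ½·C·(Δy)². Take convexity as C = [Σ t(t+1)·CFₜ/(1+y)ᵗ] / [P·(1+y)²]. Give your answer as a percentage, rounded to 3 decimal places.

With y = 0.097:
  t   CF        PV=CF/(1+0.097)^t    t·PV        t(t+1)·PV
  1         9.75         8.8879         8.8879          17.7758
  2         9.75         8.1020        16.2040          48.6119
  3       109.75        83.1351       249.4054         997.6217
  Σ                    100.1250       274.4973       1,064.0094
P = 100.1250; D_Mac = 2.74155 yrs; D_mod = 2.49913 yrs; C = 8.83059.
Duration effect: -2.49913 × (-0.0195) = +0.048733
Convexity effect: 0.5 × 8.83059 × (-0.0195)² = +0.0016789
ΔP/P ≈ +0.048733 + 0.0016789 = +0.050412 = +5.0412%.

+5.041%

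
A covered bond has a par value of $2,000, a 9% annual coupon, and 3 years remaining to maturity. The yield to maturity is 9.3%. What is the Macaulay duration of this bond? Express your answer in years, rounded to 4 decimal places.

2.7582 years

Periodic yield y = 0.093. Discount each cash flow and weight by its year:
  t   CF        PV=CF/(1+0.093)^t    t·PV
  1       180.00       164.6844       164.6844
  2       180.00       150.6719       301.3437
  3     2,180.00     1,669.5368     5,008.6105
  Σ                  1,984.8931     5,474.6386
Price P = Σ PV = 1,984.8931.
Macaulay duration = Σ(t·PV) / P = 5,474.6386 / 1,984.8931 = 2.75815 years.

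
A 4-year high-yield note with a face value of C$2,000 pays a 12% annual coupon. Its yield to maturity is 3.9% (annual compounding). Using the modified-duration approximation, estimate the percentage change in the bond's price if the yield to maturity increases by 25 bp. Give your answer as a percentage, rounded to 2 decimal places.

Periodic yield y = 0.039. Modified duration first:
  t   CF        PV=CF/(1+0.039)^t    t·PV
  1       240.00       230.9913       230.9913
  2       240.00       222.3208       444.6417
  3       240.00       213.9758       641.9273
  4     2,240.00     1,922.1436     7,688.5744
  Σ                  2,589.4315     9,006.1347
P = 2,589.4315; D_Mac = 3.47804 yrs; D_mod = 3.47804/(1+0.039) = 3.34748 yrs.
ΔP/P ≈ -D_mod · Δy = -3.34748 × (+0.0025) = -0.008369 = -0.8369%.

-0.84%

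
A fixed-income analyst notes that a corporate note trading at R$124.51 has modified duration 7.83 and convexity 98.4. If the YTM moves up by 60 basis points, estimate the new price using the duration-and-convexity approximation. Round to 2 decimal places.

Duration effect: -D_mod·Δy = -7.83 × (+0.006) = -0.046980
Convexity effect: ½·C·(Δy)² = 0.5 × 98.4 × (0.006)² = +0.0017712
ΔP/P ≈ -0.046980 + 0.0017712 = -0.0452088
New price ≈ 124.51 × (1 - 0.0452088) = 118.881052312.

R$118.88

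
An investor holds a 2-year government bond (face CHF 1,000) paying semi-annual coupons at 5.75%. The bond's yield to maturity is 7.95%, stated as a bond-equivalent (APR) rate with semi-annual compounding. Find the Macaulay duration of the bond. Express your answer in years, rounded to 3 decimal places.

Periodic yield y = 0.03975. Discount each cash flow and weight by its period:
  t   CF        PV=CF/(1+0.03975)^t    t·PV
  1        28.75        27.6509        27.6509
  2        28.75        26.5938        53.1876
  3        28.75        25.5771        76.7313
  4     1,028.75       880.2259     3,520.9035
  Σ                    960.0476     3,678.4732
Price P = Σ PV = 960.0476.
Macaulay duration = Σ(t·PV) / P = 3,678.4732 / 960.0476 = 3.83155 half-year periods.
In years: 3.83155 / 2 = 1.91578 years.

1.916 years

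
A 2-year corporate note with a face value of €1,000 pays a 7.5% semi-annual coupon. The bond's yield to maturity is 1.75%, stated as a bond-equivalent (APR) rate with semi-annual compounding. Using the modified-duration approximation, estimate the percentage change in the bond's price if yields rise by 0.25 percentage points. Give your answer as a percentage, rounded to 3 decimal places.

Periodic yield y = 0.00875. Modified duration first:
  t   CF        PV=CF/(1+0.00875)^t    t·PV
  1        37.50        37.1747        37.1747
  2        37.50        36.8523        73.7045
  3        37.50        36.5326       109.5978
  4     1,037.50     1,001.9681     4,007.8726
  Σ                  1,112.5277     4,228.3496
P = 1,112.5277; D_Mac = 3.80067 half-year periods = 1.90033 yrs; D_mod = 1.90033/(1+0.00875) = 1.88385 yrs.
ΔP/P ≈ -D_mod · Δy = -1.88385 × (+0.0025) = -0.004710 = -0.4710%.

-0.471%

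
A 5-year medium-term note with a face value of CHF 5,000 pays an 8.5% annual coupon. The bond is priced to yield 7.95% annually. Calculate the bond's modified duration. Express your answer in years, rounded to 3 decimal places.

Periodic yield y = 0.0795. First find Macaulay duration:
  t   CF        PV=CF/(1+0.0795)^t    t·PV
  1       425.00       393.7008       393.7008
  2       425.00       364.7066       729.4132
  3       425.00       337.8477     1,013.5432
  4       425.00       312.9669     1,251.8674
  5     5,425.00     3,700.7224    18,503.6120
  Σ                  5,109.9444    21,892.1366
P = 5,109.9444; Macaulay duration = 21,892.1366 / 5,109.9444 = 4.28422 years.
Modified duration = D_Mac / (1 + y) = 4.28422 / 1.0795 = 3.96871 years.

3.969 years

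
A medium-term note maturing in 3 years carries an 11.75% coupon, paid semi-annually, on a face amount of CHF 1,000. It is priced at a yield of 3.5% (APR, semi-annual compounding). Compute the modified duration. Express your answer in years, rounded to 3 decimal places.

Periodic yield y = 0.0175. First find Macaulay duration:
  t   CF        PV=CF/(1+0.0175)^t    t·PV
  1        58.75        57.7396        57.7396
  2        58.75        56.7465       113.4930
  3        58.75        55.7705       167.3115
  4        58.75        54.8113       219.2452
  5        58.75        53.8686       269.3431
  6     1,058.75       954.0847     5,724.5080
  Σ                  1,233.0212     6,551.6404
P = 1,233.0212; Macaulay duration = 6,551.6404 / 1,233.0212 = 5.31349 half-year periods = 2.65674 years.
Modified duration = D_Mac / (1 + y) = 2.65674 / 1.0175 = 2.61105 years.

2.611 years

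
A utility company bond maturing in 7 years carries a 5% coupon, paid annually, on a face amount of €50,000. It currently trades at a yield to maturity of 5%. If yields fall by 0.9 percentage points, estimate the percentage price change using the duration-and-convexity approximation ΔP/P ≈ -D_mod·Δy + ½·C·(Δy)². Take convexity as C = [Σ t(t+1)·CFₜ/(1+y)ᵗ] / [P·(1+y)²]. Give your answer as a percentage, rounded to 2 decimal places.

+5.38%

With y = 0.05:
  t   CF        PV=CF/(1+0.05)^t    t·PV        t(t+1)·PV
  1     2,500.00     2,380.9524     2,380.9524       4,761.9048
  2     2,500.00     2,267.5737     4,535.1474      13,605.4422
  3     2,500.00     2,159.5940     6,478.7820      25,915.1280
  4     2,500.00     2,056.7562     8,227.0247      41,135.1237
  5     2,500.00     1,958.8154     9,794.0771      58,764.4625
  6     2,500.00     1,865.5385    11,193.2309      78,352.6166
  7    52,500.00    37,310.7698   261,175.3888   2,089,403.1106
  Σ                 50,000.0000   303,784.6034   2,311,937.7883
P = 50,000.0000; D_Mac = 6.07569 yrs; D_mod = 5.78637 yrs; C = 41.93991.
Duration effect: -5.78637 × (-0.009) = +0.052077
Convexity effect: 0.5 × 41.93991 × (-0.009)² = +0.0016986
ΔP/P ≈ +0.052077 + 0.0016986 = +0.053776 = +5.3776%.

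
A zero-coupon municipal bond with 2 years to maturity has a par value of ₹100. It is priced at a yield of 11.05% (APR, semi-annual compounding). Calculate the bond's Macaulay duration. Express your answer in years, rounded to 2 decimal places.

2.00 years

A zero-coupon bond has a single cash flow at maturity, so its Macaulay duration equals its maturity: 2 years.
(Equivalently: 4 semi-annual periods ÷ 2 = 2 years.)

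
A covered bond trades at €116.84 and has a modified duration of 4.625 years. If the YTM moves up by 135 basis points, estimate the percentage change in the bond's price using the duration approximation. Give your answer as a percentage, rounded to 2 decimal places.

-6.24%

Duration approximation: ΔP/P ≈ -D_mod · Δy = -4.625 × (+0.0135) = -0.0624375.
As a percentage: -6.24375%.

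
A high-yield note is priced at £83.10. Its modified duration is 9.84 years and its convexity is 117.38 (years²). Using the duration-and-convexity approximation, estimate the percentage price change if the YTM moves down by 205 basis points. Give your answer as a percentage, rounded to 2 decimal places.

Duration effect: -D_mod·Δy = -9.84 × (-0.0205) = +0.201720
Convexity effect: ½·C·(Δy)² = 0.5 × 117.38 × (-0.0205)² = +0.0246644725
ΔP/P ≈ +0.201720 + 0.0246644725 = +0.2263844725
= +22.63844725%.

+22.64%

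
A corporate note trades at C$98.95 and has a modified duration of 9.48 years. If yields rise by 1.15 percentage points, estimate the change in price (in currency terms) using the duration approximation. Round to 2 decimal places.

-C$10.79

Duration approximation: ΔP/P ≈ -D_mod · Δy = -9.48 × (+0.0115) = -0.109020.
ΔP ≈ 98.95 × (-0.109020) = -10.787529.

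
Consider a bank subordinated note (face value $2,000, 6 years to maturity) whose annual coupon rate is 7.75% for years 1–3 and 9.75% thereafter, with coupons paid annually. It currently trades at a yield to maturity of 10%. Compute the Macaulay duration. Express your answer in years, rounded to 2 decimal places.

4.96 years

Periodic yield y = 0.1. Discount each cash flow and weight by its year:
  t   CF        PV=CF/(1+0.1)^t    t·PV
  1       155.00       140.9091       140.9091
  2       155.00       128.0992       256.1983
  3       155.00       116.4538       349.3614
  4       195.00       133.1876       532.7505
  5       195.00       121.0797       605.3983
  6     2,195.00     1,239.0203     7,434.1217
  Σ                  1,878.7496     9,318.7393
Price P = Σ PV = 1,878.7496.
Macaulay duration = Σ(t·PV) / P = 9,318.7393 / 1,878.7496 = 4.96008 years.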